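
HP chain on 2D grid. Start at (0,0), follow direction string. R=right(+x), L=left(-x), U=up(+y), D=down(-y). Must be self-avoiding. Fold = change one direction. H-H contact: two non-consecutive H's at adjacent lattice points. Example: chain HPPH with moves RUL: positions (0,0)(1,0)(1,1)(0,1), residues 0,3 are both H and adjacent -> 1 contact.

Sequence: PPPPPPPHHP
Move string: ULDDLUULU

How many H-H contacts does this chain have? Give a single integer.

Positions: [(0, 0), (0, 1), (-1, 1), (-1, 0), (-1, -1), (-2, -1), (-2, 0), (-2, 1), (-3, 1), (-3, 2)]
No H-H contacts found.

Answer: 0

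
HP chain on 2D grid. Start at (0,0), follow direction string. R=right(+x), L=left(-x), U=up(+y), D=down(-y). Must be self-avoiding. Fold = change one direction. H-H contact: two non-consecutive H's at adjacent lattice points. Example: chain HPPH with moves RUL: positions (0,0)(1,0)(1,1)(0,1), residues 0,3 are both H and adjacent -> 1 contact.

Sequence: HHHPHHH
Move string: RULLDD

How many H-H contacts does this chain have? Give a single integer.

Positions: [(0, 0), (1, 0), (1, 1), (0, 1), (-1, 1), (-1, 0), (-1, -1)]
H-H contact: residue 0 @(0,0) - residue 5 @(-1, 0)

Answer: 1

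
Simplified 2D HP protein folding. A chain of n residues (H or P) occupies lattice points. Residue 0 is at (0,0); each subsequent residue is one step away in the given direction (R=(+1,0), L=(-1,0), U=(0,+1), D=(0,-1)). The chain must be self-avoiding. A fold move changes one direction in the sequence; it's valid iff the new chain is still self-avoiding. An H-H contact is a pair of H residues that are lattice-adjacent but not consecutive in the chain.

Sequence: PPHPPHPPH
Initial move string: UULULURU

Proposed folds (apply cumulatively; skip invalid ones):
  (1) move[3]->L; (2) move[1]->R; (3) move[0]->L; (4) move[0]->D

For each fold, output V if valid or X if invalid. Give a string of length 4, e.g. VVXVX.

Answer: VXVX

Derivation:
Initial: UULULURU -> [(0, 0), (0, 1), (0, 2), (-1, 2), (-1, 3), (-2, 3), (-2, 4), (-1, 4), (-1, 5)]
Fold 1: move[3]->L => UULLLURU VALID
Fold 2: move[1]->R => URLLLURU INVALID (collision), skipped
Fold 3: move[0]->L => LULLLURU VALID
Fold 4: move[0]->D => DULLLURU INVALID (collision), skipped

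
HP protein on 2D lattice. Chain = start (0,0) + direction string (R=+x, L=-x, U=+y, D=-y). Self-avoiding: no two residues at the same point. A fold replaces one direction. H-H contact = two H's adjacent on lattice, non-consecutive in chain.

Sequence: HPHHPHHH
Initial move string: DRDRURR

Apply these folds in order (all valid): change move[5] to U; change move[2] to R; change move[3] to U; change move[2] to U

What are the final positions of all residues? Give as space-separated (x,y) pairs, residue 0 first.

Initial moves: DRDRURR
Fold: move[5]->U => DRDRUUR (positions: [(0, 0), (0, -1), (1, -1), (1, -2), (2, -2), (2, -1), (2, 0), (3, 0)])
Fold: move[2]->R => DRRRUUR (positions: [(0, 0), (0, -1), (1, -1), (2, -1), (3, -1), (3, 0), (3, 1), (4, 1)])
Fold: move[3]->U => DRRUUUR (positions: [(0, 0), (0, -1), (1, -1), (2, -1), (2, 0), (2, 1), (2, 2), (3, 2)])
Fold: move[2]->U => DRUUUUR (positions: [(0, 0), (0, -1), (1, -1), (1, 0), (1, 1), (1, 2), (1, 3), (2, 3)])

Answer: (0,0) (0,-1) (1,-1) (1,0) (1,1) (1,2) (1,3) (2,3)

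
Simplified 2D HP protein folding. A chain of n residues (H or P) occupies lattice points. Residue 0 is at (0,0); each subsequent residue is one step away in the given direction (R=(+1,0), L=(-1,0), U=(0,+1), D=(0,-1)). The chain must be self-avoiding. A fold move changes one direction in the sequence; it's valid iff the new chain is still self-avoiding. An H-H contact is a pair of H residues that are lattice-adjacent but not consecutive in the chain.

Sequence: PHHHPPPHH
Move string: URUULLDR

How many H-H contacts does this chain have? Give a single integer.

Positions: [(0, 0), (0, 1), (1, 1), (1, 2), (1, 3), (0, 3), (-1, 3), (-1, 2), (0, 2)]
H-H contact: residue 1 @(0,1) - residue 8 @(0, 2)
H-H contact: residue 3 @(1,2) - residue 8 @(0, 2)

Answer: 2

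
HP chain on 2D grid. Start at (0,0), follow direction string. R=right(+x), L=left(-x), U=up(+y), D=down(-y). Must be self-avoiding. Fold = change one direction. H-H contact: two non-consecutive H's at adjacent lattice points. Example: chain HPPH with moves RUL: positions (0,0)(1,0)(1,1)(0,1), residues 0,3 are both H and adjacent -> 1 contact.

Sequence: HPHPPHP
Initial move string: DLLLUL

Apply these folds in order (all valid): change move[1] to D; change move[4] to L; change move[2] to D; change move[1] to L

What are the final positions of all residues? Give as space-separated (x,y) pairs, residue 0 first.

Answer: (0,0) (0,-1) (-1,-1) (-1,-2) (-2,-2) (-3,-2) (-4,-2)

Derivation:
Initial moves: DLLLUL
Fold: move[1]->D => DDLLUL (positions: [(0, 0), (0, -1), (0, -2), (-1, -2), (-2, -2), (-2, -1), (-3, -1)])
Fold: move[4]->L => DDLLLL (positions: [(0, 0), (0, -1), (0, -2), (-1, -2), (-2, -2), (-3, -2), (-4, -2)])
Fold: move[2]->D => DDDLLL (positions: [(0, 0), (0, -1), (0, -2), (0, -3), (-1, -3), (-2, -3), (-3, -3)])
Fold: move[1]->L => DLDLLL (positions: [(0, 0), (0, -1), (-1, -1), (-1, -2), (-2, -2), (-3, -2), (-4, -2)])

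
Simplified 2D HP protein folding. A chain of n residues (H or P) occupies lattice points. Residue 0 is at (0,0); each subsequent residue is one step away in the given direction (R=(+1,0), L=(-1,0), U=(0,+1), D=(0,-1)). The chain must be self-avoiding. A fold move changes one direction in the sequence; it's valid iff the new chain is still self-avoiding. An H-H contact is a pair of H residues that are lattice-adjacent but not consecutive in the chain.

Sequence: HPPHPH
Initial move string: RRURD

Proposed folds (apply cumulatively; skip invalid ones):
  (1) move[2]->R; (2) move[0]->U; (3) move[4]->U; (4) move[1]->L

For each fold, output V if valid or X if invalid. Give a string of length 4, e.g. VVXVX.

Initial: RRURD -> [(0, 0), (1, 0), (2, 0), (2, 1), (3, 1), (3, 0)]
Fold 1: move[2]->R => RRRRD VALID
Fold 2: move[0]->U => URRRD VALID
Fold 3: move[4]->U => URRRU VALID
Fold 4: move[1]->L => ULRRU INVALID (collision), skipped

Answer: VVVX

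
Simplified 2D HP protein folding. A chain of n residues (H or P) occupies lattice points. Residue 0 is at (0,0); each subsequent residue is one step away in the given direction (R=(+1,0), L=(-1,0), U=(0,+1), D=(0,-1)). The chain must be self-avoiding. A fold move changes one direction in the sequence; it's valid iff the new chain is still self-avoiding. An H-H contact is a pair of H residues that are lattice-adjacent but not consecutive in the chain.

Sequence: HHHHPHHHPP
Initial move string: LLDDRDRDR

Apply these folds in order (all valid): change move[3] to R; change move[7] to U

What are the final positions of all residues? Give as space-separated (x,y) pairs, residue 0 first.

Answer: (0,0) (-1,0) (-2,0) (-2,-1) (-1,-1) (0,-1) (0,-2) (1,-2) (1,-1) (2,-1)

Derivation:
Initial moves: LLDDRDRDR
Fold: move[3]->R => LLDRRDRDR (positions: [(0, 0), (-1, 0), (-2, 0), (-2, -1), (-1, -1), (0, -1), (0, -2), (1, -2), (1, -3), (2, -3)])
Fold: move[7]->U => LLDRRDRUR (positions: [(0, 0), (-1, 0), (-2, 0), (-2, -1), (-1, -1), (0, -1), (0, -2), (1, -2), (1, -1), (2, -1)])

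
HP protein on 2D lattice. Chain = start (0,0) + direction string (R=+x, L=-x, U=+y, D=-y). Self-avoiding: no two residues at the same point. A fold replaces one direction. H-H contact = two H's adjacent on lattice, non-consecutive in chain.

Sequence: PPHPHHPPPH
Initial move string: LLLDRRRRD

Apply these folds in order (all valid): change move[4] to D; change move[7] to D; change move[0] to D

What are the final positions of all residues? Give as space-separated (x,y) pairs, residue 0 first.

Answer: (0,0) (0,-1) (-1,-1) (-2,-1) (-2,-2) (-2,-3) (-1,-3) (0,-3) (0,-4) (0,-5)

Derivation:
Initial moves: LLLDRRRRD
Fold: move[4]->D => LLLDDRRRD (positions: [(0, 0), (-1, 0), (-2, 0), (-3, 0), (-3, -1), (-3, -2), (-2, -2), (-1, -2), (0, -2), (0, -3)])
Fold: move[7]->D => LLLDDRRDD (positions: [(0, 0), (-1, 0), (-2, 0), (-3, 0), (-3, -1), (-3, -2), (-2, -2), (-1, -2), (-1, -3), (-1, -4)])
Fold: move[0]->D => DLLDDRRDD (positions: [(0, 0), (0, -1), (-1, -1), (-2, -1), (-2, -2), (-2, -3), (-1, -3), (0, -3), (0, -4), (0, -5)])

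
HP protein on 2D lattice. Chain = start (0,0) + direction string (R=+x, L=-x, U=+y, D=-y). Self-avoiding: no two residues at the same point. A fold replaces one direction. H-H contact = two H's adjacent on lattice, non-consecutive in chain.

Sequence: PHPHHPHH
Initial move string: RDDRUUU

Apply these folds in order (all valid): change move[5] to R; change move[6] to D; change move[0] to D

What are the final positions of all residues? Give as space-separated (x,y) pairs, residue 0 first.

Answer: (0,0) (0,-1) (0,-2) (0,-3) (1,-3) (1,-2) (2,-2) (2,-3)

Derivation:
Initial moves: RDDRUUU
Fold: move[5]->R => RDDRURU (positions: [(0, 0), (1, 0), (1, -1), (1, -2), (2, -2), (2, -1), (3, -1), (3, 0)])
Fold: move[6]->D => RDDRURD (positions: [(0, 0), (1, 0), (1, -1), (1, -2), (2, -2), (2, -1), (3, -1), (3, -2)])
Fold: move[0]->D => DDDRURD (positions: [(0, 0), (0, -1), (0, -2), (0, -3), (1, -3), (1, -2), (2, -2), (2, -3)])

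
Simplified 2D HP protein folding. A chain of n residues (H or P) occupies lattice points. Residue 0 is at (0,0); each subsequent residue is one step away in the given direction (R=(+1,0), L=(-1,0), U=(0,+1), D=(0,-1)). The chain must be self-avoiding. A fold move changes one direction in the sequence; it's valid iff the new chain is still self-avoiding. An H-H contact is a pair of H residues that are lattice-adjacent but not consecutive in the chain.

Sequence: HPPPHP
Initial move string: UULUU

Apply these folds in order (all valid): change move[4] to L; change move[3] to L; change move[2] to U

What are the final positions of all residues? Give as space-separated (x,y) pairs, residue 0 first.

Answer: (0,0) (0,1) (0,2) (0,3) (-1,3) (-2,3)

Derivation:
Initial moves: UULUU
Fold: move[4]->L => UULUL (positions: [(0, 0), (0, 1), (0, 2), (-1, 2), (-1, 3), (-2, 3)])
Fold: move[3]->L => UULLL (positions: [(0, 0), (0, 1), (0, 2), (-1, 2), (-2, 2), (-3, 2)])
Fold: move[2]->U => UUULL (positions: [(0, 0), (0, 1), (0, 2), (0, 3), (-1, 3), (-2, 3)])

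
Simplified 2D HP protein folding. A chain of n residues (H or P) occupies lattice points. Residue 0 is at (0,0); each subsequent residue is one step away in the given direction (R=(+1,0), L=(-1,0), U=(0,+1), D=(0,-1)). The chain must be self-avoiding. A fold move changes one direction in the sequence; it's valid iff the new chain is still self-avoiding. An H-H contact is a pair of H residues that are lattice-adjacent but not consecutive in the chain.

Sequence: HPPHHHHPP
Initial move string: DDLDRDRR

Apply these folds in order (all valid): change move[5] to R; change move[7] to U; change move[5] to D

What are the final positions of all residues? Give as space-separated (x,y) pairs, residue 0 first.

Answer: (0,0) (0,-1) (0,-2) (-1,-2) (-1,-3) (0,-3) (0,-4) (1,-4) (1,-3)

Derivation:
Initial moves: DDLDRDRR
Fold: move[5]->R => DDLDRRRR (positions: [(0, 0), (0, -1), (0, -2), (-1, -2), (-1, -3), (0, -3), (1, -3), (2, -3), (3, -3)])
Fold: move[7]->U => DDLDRRRU (positions: [(0, 0), (0, -1), (0, -2), (-1, -2), (-1, -3), (0, -3), (1, -3), (2, -3), (2, -2)])
Fold: move[5]->D => DDLDRDRU (positions: [(0, 0), (0, -1), (0, -2), (-1, -2), (-1, -3), (0, -3), (0, -4), (1, -4), (1, -3)])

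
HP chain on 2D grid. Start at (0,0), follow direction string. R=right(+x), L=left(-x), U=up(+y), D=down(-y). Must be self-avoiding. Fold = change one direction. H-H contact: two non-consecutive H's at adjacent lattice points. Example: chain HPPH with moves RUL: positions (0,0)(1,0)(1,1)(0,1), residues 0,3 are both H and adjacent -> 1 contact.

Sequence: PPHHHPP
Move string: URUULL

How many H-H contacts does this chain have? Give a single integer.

Positions: [(0, 0), (0, 1), (1, 1), (1, 2), (1, 3), (0, 3), (-1, 3)]
No H-H contacts found.

Answer: 0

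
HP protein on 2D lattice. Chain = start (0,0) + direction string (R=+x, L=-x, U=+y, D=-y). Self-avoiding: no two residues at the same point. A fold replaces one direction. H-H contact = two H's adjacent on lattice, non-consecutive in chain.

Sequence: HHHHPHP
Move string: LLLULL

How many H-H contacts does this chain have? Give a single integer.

Positions: [(0, 0), (-1, 0), (-2, 0), (-3, 0), (-3, 1), (-4, 1), (-5, 1)]
No H-H contacts found.

Answer: 0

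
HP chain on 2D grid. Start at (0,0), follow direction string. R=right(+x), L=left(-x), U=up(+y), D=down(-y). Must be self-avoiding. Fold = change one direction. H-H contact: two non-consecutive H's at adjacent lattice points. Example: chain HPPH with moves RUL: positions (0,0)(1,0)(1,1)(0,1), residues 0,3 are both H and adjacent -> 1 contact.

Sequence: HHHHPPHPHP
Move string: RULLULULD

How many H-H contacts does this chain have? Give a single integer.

Positions: [(0, 0), (1, 0), (1, 1), (0, 1), (-1, 1), (-1, 2), (-2, 2), (-2, 3), (-3, 3), (-3, 2)]
H-H contact: residue 0 @(0,0) - residue 3 @(0, 1)

Answer: 1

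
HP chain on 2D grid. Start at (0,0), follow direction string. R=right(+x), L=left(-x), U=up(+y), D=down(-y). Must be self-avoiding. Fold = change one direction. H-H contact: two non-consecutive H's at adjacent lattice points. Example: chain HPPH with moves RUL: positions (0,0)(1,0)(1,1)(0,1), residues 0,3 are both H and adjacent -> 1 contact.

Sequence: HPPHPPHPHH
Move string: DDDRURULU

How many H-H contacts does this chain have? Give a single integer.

Answer: 1

Derivation:
Positions: [(0, 0), (0, -1), (0, -2), (0, -3), (1, -3), (1, -2), (2, -2), (2, -1), (1, -1), (1, 0)]
H-H contact: residue 0 @(0,0) - residue 9 @(1, 0)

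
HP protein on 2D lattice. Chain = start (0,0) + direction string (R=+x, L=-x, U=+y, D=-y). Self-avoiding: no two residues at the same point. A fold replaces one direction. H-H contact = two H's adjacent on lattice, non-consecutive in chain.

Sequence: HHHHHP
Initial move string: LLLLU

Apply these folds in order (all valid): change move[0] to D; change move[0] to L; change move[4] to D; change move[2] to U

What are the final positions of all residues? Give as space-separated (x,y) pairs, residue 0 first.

Initial moves: LLLLU
Fold: move[0]->D => DLLLU (positions: [(0, 0), (0, -1), (-1, -1), (-2, -1), (-3, -1), (-3, 0)])
Fold: move[0]->L => LLLLU (positions: [(0, 0), (-1, 0), (-2, 0), (-3, 0), (-4, 0), (-4, 1)])
Fold: move[4]->D => LLLLD (positions: [(0, 0), (-1, 0), (-2, 0), (-3, 0), (-4, 0), (-4, -1)])
Fold: move[2]->U => LLULD (positions: [(0, 0), (-1, 0), (-2, 0), (-2, 1), (-3, 1), (-3, 0)])

Answer: (0,0) (-1,0) (-2,0) (-2,1) (-3,1) (-3,0)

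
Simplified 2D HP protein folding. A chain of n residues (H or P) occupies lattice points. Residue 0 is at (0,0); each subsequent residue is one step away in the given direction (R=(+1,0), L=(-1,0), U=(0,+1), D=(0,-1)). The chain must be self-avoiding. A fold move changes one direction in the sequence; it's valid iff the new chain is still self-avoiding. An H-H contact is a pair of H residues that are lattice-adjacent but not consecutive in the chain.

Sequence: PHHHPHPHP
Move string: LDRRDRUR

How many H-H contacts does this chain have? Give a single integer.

Positions: [(0, 0), (-1, 0), (-1, -1), (0, -1), (1, -1), (1, -2), (2, -2), (2, -1), (3, -1)]
No H-H contacts found.

Answer: 0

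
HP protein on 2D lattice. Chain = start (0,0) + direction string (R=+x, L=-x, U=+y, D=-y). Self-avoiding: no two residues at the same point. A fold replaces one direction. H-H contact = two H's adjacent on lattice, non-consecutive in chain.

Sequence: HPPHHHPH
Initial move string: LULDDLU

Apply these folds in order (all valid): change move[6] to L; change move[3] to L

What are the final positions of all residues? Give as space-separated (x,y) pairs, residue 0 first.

Answer: (0,0) (-1,0) (-1,1) (-2,1) (-3,1) (-3,0) (-4,0) (-5,0)

Derivation:
Initial moves: LULDDLU
Fold: move[6]->L => LULDDLL (positions: [(0, 0), (-1, 0), (-1, 1), (-2, 1), (-2, 0), (-2, -1), (-3, -1), (-4, -1)])
Fold: move[3]->L => LULLDLL (positions: [(0, 0), (-1, 0), (-1, 1), (-2, 1), (-3, 1), (-3, 0), (-4, 0), (-5, 0)])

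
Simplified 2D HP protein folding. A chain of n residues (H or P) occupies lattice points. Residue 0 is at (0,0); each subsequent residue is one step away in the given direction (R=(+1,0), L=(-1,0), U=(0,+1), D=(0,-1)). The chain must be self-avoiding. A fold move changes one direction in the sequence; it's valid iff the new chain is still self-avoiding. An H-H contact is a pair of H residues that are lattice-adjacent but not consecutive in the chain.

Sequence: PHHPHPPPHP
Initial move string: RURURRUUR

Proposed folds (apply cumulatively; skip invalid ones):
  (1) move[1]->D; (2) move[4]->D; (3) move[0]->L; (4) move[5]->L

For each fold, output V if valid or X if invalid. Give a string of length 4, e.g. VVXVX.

Answer: VXXX

Derivation:
Initial: RURURRUUR -> [(0, 0), (1, 0), (1, 1), (2, 1), (2, 2), (3, 2), (4, 2), (4, 3), (4, 4), (5, 4)]
Fold 1: move[1]->D => RDRURRUUR VALID
Fold 2: move[4]->D => RDRUDRUUR INVALID (collision), skipped
Fold 3: move[0]->L => LDRURRUUR INVALID (collision), skipped
Fold 4: move[5]->L => RDRURLUUR INVALID (collision), skipped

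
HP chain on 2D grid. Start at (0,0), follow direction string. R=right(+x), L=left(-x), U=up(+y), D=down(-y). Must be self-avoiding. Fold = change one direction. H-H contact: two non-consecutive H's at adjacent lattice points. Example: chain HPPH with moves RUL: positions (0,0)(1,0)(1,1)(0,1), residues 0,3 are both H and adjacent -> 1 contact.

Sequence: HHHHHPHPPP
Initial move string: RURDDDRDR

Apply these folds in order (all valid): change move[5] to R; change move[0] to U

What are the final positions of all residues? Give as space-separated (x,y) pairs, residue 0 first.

Initial moves: RURDDDRDR
Fold: move[5]->R => RURDDRRDR (positions: [(0, 0), (1, 0), (1, 1), (2, 1), (2, 0), (2, -1), (3, -1), (4, -1), (4, -2), (5, -2)])
Fold: move[0]->U => UURDDRRDR (positions: [(0, 0), (0, 1), (0, 2), (1, 2), (1, 1), (1, 0), (2, 0), (3, 0), (3, -1), (4, -1)])

Answer: (0,0) (0,1) (0,2) (1,2) (1,1) (1,0) (2,0) (3,0) (3,-1) (4,-1)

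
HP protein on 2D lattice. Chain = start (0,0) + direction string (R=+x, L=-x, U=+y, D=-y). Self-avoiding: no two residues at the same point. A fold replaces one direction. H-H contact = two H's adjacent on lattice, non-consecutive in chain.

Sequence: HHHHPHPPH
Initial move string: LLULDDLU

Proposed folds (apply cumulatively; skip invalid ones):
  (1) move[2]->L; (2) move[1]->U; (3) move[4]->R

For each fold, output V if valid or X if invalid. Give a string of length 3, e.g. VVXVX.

Answer: VVX

Derivation:
Initial: LLULDDLU -> [(0, 0), (-1, 0), (-2, 0), (-2, 1), (-3, 1), (-3, 0), (-3, -1), (-4, -1), (-4, 0)]
Fold 1: move[2]->L => LLLLDDLU VALID
Fold 2: move[1]->U => LULLDDLU VALID
Fold 3: move[4]->R => LULLRDLU INVALID (collision), skipped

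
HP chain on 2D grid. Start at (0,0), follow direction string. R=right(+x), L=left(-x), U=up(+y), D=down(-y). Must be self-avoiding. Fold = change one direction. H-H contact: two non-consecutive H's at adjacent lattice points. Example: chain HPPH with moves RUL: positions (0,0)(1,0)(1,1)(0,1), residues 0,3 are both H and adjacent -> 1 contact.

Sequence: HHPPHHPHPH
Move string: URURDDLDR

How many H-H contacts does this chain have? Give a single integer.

Answer: 1

Derivation:
Positions: [(0, 0), (0, 1), (1, 1), (1, 2), (2, 2), (2, 1), (2, 0), (1, 0), (1, -1), (2, -1)]
H-H contact: residue 0 @(0,0) - residue 7 @(1, 0)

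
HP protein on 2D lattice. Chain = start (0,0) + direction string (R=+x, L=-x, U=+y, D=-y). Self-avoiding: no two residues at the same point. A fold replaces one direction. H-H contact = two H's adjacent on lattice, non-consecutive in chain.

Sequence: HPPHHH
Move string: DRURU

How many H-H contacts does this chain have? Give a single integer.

Positions: [(0, 0), (0, -1), (1, -1), (1, 0), (2, 0), (2, 1)]
H-H contact: residue 0 @(0,0) - residue 3 @(1, 0)

Answer: 1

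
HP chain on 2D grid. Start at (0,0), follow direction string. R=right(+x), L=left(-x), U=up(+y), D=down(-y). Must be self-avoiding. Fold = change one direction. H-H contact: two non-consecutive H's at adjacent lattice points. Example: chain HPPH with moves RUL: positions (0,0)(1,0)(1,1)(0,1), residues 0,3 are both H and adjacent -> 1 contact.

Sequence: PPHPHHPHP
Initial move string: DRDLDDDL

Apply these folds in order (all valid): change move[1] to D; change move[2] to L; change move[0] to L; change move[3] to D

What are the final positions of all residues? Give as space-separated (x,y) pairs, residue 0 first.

Answer: (0,0) (-1,0) (-1,-1) (-2,-1) (-2,-2) (-2,-3) (-2,-4) (-2,-5) (-3,-5)

Derivation:
Initial moves: DRDLDDDL
Fold: move[1]->D => DDDLDDDL (positions: [(0, 0), (0, -1), (0, -2), (0, -3), (-1, -3), (-1, -4), (-1, -5), (-1, -6), (-2, -6)])
Fold: move[2]->L => DDLLDDDL (positions: [(0, 0), (0, -1), (0, -2), (-1, -2), (-2, -2), (-2, -3), (-2, -4), (-2, -5), (-3, -5)])
Fold: move[0]->L => LDLLDDDL (positions: [(0, 0), (-1, 0), (-1, -1), (-2, -1), (-3, -1), (-3, -2), (-3, -3), (-3, -4), (-4, -4)])
Fold: move[3]->D => LDLDDDDL (positions: [(0, 0), (-1, 0), (-1, -1), (-2, -1), (-2, -2), (-2, -3), (-2, -4), (-2, -5), (-3, -5)])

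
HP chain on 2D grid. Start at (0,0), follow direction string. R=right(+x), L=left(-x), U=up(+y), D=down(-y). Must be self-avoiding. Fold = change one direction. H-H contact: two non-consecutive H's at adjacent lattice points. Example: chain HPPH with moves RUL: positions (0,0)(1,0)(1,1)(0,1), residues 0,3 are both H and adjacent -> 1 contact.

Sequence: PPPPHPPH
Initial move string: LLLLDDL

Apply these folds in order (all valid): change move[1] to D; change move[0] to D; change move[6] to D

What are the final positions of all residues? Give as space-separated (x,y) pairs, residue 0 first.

Answer: (0,0) (0,-1) (0,-2) (-1,-2) (-2,-2) (-2,-3) (-2,-4) (-2,-5)

Derivation:
Initial moves: LLLLDDL
Fold: move[1]->D => LDLLDDL (positions: [(0, 0), (-1, 0), (-1, -1), (-2, -1), (-3, -1), (-3, -2), (-3, -3), (-4, -3)])
Fold: move[0]->D => DDLLDDL (positions: [(0, 0), (0, -1), (0, -2), (-1, -2), (-2, -2), (-2, -3), (-2, -4), (-3, -4)])
Fold: move[6]->D => DDLLDDD (positions: [(0, 0), (0, -1), (0, -2), (-1, -2), (-2, -2), (-2, -3), (-2, -4), (-2, -5)])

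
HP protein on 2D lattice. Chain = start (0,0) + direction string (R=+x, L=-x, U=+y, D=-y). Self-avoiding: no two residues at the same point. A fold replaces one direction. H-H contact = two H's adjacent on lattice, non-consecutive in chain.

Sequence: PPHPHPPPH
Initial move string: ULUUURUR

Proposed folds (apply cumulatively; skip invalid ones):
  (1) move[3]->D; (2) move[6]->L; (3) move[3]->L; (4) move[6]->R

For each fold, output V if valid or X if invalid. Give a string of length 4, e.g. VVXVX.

Initial: ULUUURUR -> [(0, 0), (0, 1), (-1, 1), (-1, 2), (-1, 3), (-1, 4), (0, 4), (0, 5), (1, 5)]
Fold 1: move[3]->D => ULUDURUR INVALID (collision), skipped
Fold 2: move[6]->L => ULUUURLR INVALID (collision), skipped
Fold 3: move[3]->L => ULULURUR VALID
Fold 4: move[6]->R => ULULURRR VALID

Answer: XXVV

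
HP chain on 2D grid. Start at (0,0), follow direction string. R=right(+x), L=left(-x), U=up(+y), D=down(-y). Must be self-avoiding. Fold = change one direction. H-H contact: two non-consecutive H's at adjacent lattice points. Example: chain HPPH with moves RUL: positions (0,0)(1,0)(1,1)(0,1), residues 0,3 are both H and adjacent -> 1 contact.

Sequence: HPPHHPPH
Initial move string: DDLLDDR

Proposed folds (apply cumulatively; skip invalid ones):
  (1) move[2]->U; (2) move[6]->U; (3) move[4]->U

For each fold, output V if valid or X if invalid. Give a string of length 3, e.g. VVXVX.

Answer: XXX

Derivation:
Initial: DDLLDDR -> [(0, 0), (0, -1), (0, -2), (-1, -2), (-2, -2), (-2, -3), (-2, -4), (-1, -4)]
Fold 1: move[2]->U => DDULDDR INVALID (collision), skipped
Fold 2: move[6]->U => DDLLDDU INVALID (collision), skipped
Fold 3: move[4]->U => DDLLUDR INVALID (collision), skipped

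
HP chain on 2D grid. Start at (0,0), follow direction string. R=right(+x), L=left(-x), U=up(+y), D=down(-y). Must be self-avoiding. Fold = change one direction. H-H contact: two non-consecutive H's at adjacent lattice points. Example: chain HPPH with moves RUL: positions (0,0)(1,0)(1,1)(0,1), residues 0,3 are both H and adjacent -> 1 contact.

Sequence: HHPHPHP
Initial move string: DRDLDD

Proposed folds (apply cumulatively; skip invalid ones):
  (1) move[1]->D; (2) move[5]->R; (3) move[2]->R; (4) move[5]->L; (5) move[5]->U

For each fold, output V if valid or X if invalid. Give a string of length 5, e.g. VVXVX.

Answer: VVXVX

Derivation:
Initial: DRDLDD -> [(0, 0), (0, -1), (1, -1), (1, -2), (0, -2), (0, -3), (0, -4)]
Fold 1: move[1]->D => DDDLDD VALID
Fold 2: move[5]->R => DDDLDR VALID
Fold 3: move[2]->R => DDRLDR INVALID (collision), skipped
Fold 4: move[5]->L => DDDLDL VALID
Fold 5: move[5]->U => DDDLDU INVALID (collision), skipped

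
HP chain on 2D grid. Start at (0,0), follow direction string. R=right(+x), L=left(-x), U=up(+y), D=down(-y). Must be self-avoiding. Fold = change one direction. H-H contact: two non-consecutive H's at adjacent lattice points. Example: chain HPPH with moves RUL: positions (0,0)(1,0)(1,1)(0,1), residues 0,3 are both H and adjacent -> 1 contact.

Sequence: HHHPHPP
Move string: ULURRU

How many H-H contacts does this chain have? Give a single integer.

Positions: [(0, 0), (0, 1), (-1, 1), (-1, 2), (0, 2), (1, 2), (1, 3)]
H-H contact: residue 1 @(0,1) - residue 4 @(0, 2)

Answer: 1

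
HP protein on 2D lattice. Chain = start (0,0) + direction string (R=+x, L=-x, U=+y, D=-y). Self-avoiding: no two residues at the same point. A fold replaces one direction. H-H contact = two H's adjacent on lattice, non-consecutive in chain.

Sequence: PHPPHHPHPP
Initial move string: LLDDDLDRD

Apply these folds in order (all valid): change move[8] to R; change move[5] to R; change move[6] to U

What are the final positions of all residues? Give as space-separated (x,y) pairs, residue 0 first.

Answer: (0,0) (-1,0) (-2,0) (-2,-1) (-2,-2) (-2,-3) (-1,-3) (-1,-2) (0,-2) (1,-2)

Derivation:
Initial moves: LLDDDLDRD
Fold: move[8]->R => LLDDDLDRR (positions: [(0, 0), (-1, 0), (-2, 0), (-2, -1), (-2, -2), (-2, -3), (-3, -3), (-3, -4), (-2, -4), (-1, -4)])
Fold: move[5]->R => LLDDDRDRR (positions: [(0, 0), (-1, 0), (-2, 0), (-2, -1), (-2, -2), (-2, -3), (-1, -3), (-1, -4), (0, -4), (1, -4)])
Fold: move[6]->U => LLDDDRURR (positions: [(0, 0), (-1, 0), (-2, 0), (-2, -1), (-2, -2), (-2, -3), (-1, -3), (-1, -2), (0, -2), (1, -2)])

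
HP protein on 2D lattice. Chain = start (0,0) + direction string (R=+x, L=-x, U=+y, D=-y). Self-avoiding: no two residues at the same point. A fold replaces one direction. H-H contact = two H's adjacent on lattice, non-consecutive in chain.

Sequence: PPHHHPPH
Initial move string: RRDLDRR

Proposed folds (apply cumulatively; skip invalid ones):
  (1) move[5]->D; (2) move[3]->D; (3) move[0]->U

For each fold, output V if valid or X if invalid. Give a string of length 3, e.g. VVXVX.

Answer: VVV

Derivation:
Initial: RRDLDRR -> [(0, 0), (1, 0), (2, 0), (2, -1), (1, -1), (1, -2), (2, -2), (3, -2)]
Fold 1: move[5]->D => RRDLDDR VALID
Fold 2: move[3]->D => RRDDDDR VALID
Fold 3: move[0]->U => URDDDDR VALID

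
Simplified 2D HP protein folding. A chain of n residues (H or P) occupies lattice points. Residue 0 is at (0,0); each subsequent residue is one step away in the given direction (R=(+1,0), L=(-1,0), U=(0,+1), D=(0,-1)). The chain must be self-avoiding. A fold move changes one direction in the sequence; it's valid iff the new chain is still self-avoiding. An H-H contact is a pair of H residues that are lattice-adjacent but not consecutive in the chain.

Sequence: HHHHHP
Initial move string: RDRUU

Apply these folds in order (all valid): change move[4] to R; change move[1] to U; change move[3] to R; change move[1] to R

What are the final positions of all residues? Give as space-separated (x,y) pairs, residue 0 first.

Answer: (0,0) (1,0) (2,0) (3,0) (4,0) (5,0)

Derivation:
Initial moves: RDRUU
Fold: move[4]->R => RDRUR (positions: [(0, 0), (1, 0), (1, -1), (2, -1), (2, 0), (3, 0)])
Fold: move[1]->U => RURUR (positions: [(0, 0), (1, 0), (1, 1), (2, 1), (2, 2), (3, 2)])
Fold: move[3]->R => RURRR (positions: [(0, 0), (1, 0), (1, 1), (2, 1), (3, 1), (4, 1)])
Fold: move[1]->R => RRRRR (positions: [(0, 0), (1, 0), (2, 0), (3, 0), (4, 0), (5, 0)])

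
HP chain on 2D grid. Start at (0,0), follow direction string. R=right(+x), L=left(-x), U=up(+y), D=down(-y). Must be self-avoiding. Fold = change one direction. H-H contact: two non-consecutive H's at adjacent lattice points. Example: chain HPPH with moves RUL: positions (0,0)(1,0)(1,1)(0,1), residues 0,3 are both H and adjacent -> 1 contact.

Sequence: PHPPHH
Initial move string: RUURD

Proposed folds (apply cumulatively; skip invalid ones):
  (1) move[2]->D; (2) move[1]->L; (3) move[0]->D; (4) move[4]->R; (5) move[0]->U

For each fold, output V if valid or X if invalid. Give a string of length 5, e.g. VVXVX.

Initial: RUURD -> [(0, 0), (1, 0), (1, 1), (1, 2), (2, 2), (2, 1)]
Fold 1: move[2]->D => RUDRD INVALID (collision), skipped
Fold 2: move[1]->L => RLURD INVALID (collision), skipped
Fold 3: move[0]->D => DUURD INVALID (collision), skipped
Fold 4: move[4]->R => RUURR VALID
Fold 5: move[0]->U => UUURR VALID

Answer: XXXVV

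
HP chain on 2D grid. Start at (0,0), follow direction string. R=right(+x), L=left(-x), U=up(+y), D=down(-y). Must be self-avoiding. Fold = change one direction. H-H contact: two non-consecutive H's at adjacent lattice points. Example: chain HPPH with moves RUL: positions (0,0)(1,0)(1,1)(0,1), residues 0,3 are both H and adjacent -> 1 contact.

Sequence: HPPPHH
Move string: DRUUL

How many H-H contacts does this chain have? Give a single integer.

Positions: [(0, 0), (0, -1), (1, -1), (1, 0), (1, 1), (0, 1)]
H-H contact: residue 0 @(0,0) - residue 5 @(0, 1)

Answer: 1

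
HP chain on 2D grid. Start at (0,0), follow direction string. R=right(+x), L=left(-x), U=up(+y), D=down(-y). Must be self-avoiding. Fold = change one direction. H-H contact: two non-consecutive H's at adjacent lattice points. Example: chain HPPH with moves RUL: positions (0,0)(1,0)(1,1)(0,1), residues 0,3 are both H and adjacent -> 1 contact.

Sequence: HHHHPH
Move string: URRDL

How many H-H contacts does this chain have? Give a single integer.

Answer: 2

Derivation:
Positions: [(0, 0), (0, 1), (1, 1), (2, 1), (2, 0), (1, 0)]
H-H contact: residue 0 @(0,0) - residue 5 @(1, 0)
H-H contact: residue 2 @(1,1) - residue 5 @(1, 0)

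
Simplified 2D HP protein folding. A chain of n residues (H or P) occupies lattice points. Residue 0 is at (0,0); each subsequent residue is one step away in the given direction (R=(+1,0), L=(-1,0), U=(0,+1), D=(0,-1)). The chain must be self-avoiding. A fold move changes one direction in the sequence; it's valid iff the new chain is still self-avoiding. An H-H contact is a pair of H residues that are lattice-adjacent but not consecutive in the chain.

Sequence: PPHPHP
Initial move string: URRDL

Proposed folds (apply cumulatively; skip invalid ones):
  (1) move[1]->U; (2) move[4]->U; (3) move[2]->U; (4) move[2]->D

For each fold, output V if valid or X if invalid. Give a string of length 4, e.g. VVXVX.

Initial: URRDL -> [(0, 0), (0, 1), (1, 1), (2, 1), (2, 0), (1, 0)]
Fold 1: move[1]->U => UURDL INVALID (collision), skipped
Fold 2: move[4]->U => URRDU INVALID (collision), skipped
Fold 3: move[2]->U => URUDL INVALID (collision), skipped
Fold 4: move[2]->D => URDDL VALID

Answer: XXXV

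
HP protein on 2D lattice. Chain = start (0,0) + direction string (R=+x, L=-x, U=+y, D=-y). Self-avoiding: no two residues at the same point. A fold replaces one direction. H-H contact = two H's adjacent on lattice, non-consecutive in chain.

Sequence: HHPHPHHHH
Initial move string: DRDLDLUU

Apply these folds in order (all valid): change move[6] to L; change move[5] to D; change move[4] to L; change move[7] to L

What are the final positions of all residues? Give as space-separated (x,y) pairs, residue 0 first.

Answer: (0,0) (0,-1) (1,-1) (1,-2) (0,-2) (-1,-2) (-1,-3) (-2,-3) (-3,-3)

Derivation:
Initial moves: DRDLDLUU
Fold: move[6]->L => DRDLDLLU (positions: [(0, 0), (0, -1), (1, -1), (1, -2), (0, -2), (0, -3), (-1, -3), (-2, -3), (-2, -2)])
Fold: move[5]->D => DRDLDDLU (positions: [(0, 0), (0, -1), (1, -1), (1, -2), (0, -2), (0, -3), (0, -4), (-1, -4), (-1, -3)])
Fold: move[4]->L => DRDLLDLU (positions: [(0, 0), (0, -1), (1, -1), (1, -2), (0, -2), (-1, -2), (-1, -3), (-2, -3), (-2, -2)])
Fold: move[7]->L => DRDLLDLL (positions: [(0, 0), (0, -1), (1, -1), (1, -2), (0, -2), (-1, -2), (-1, -3), (-2, -3), (-3, -3)])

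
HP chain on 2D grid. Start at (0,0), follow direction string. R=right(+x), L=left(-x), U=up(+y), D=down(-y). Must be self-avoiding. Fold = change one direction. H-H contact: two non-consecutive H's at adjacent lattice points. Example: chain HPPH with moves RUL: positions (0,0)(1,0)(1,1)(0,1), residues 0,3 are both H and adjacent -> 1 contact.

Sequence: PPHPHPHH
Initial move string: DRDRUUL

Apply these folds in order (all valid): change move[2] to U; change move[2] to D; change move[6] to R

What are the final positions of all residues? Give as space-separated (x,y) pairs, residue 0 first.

Initial moves: DRDRUUL
Fold: move[2]->U => DRURUUL (positions: [(0, 0), (0, -1), (1, -1), (1, 0), (2, 0), (2, 1), (2, 2), (1, 2)])
Fold: move[2]->D => DRDRUUL (positions: [(0, 0), (0, -1), (1, -1), (1, -2), (2, -2), (2, -1), (2, 0), (1, 0)])
Fold: move[6]->R => DRDRUUR (positions: [(0, 0), (0, -1), (1, -1), (1, -2), (2, -2), (2, -1), (2, 0), (3, 0)])

Answer: (0,0) (0,-1) (1,-1) (1,-2) (2,-2) (2,-1) (2,0) (3,0)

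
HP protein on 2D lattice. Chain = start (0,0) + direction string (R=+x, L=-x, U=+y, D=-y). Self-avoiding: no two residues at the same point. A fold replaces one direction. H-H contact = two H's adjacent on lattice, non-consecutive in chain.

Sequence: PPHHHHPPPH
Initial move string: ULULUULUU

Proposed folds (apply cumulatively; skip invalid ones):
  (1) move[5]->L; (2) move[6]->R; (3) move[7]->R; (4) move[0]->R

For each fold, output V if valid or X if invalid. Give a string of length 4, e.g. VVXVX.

Answer: VXXX

Derivation:
Initial: ULULUULUU -> [(0, 0), (0, 1), (-1, 1), (-1, 2), (-2, 2), (-2, 3), (-2, 4), (-3, 4), (-3, 5), (-3, 6)]
Fold 1: move[5]->L => ULULULLUU VALID
Fold 2: move[6]->R => ULULULRUU INVALID (collision), skipped
Fold 3: move[7]->R => ULULULLRU INVALID (collision), skipped
Fold 4: move[0]->R => RLULULLUU INVALID (collision), skipped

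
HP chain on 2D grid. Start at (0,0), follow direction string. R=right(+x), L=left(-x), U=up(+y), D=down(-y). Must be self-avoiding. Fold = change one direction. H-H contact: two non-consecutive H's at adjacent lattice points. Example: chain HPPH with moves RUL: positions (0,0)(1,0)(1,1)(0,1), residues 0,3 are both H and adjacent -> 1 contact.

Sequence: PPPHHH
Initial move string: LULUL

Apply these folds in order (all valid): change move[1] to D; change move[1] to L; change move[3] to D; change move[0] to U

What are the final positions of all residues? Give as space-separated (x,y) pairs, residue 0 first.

Initial moves: LULUL
Fold: move[1]->D => LDLUL (positions: [(0, 0), (-1, 0), (-1, -1), (-2, -1), (-2, 0), (-3, 0)])
Fold: move[1]->L => LLLUL (positions: [(0, 0), (-1, 0), (-2, 0), (-3, 0), (-3, 1), (-4, 1)])
Fold: move[3]->D => LLLDL (positions: [(0, 0), (-1, 0), (-2, 0), (-3, 0), (-3, -1), (-4, -1)])
Fold: move[0]->U => ULLDL (positions: [(0, 0), (0, 1), (-1, 1), (-2, 1), (-2, 0), (-3, 0)])

Answer: (0,0) (0,1) (-1,1) (-2,1) (-2,0) (-3,0)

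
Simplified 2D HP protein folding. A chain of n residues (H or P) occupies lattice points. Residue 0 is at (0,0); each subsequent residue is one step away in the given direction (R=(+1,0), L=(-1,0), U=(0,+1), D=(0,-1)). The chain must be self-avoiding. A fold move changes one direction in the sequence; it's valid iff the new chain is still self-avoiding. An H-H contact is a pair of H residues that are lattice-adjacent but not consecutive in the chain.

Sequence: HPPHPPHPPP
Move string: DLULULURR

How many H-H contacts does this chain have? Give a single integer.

Positions: [(0, 0), (0, -1), (-1, -1), (-1, 0), (-2, 0), (-2, 1), (-3, 1), (-3, 2), (-2, 2), (-1, 2)]
H-H contact: residue 0 @(0,0) - residue 3 @(-1, 0)

Answer: 1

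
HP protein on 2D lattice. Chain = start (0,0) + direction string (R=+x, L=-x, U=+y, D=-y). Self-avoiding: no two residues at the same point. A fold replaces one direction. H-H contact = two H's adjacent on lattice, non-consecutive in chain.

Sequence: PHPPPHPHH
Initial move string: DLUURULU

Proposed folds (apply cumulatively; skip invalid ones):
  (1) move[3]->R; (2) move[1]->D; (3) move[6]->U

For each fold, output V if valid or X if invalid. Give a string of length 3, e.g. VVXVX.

Answer: XXV

Derivation:
Initial: DLUURULU -> [(0, 0), (0, -1), (-1, -1), (-1, 0), (-1, 1), (0, 1), (0, 2), (-1, 2), (-1, 3)]
Fold 1: move[3]->R => DLURRULU INVALID (collision), skipped
Fold 2: move[1]->D => DDUURULU INVALID (collision), skipped
Fold 3: move[6]->U => DLUURUUU VALID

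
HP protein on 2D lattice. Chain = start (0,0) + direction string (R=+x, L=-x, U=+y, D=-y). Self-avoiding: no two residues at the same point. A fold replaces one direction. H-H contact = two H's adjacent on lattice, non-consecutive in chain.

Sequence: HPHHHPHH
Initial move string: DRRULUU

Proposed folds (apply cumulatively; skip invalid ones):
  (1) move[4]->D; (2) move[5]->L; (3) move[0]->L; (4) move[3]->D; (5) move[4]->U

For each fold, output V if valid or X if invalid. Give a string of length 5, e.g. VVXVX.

Initial: DRRULUU -> [(0, 0), (0, -1), (1, -1), (2, -1), (2, 0), (1, 0), (1, 1), (1, 2)]
Fold 1: move[4]->D => DRRUDUU INVALID (collision), skipped
Fold 2: move[5]->L => DRRULLU INVALID (collision), skipped
Fold 3: move[0]->L => LRRULUU INVALID (collision), skipped
Fold 4: move[3]->D => DRRDLUU INVALID (collision), skipped
Fold 5: move[4]->U => DRRUUUU VALID

Answer: XXXXV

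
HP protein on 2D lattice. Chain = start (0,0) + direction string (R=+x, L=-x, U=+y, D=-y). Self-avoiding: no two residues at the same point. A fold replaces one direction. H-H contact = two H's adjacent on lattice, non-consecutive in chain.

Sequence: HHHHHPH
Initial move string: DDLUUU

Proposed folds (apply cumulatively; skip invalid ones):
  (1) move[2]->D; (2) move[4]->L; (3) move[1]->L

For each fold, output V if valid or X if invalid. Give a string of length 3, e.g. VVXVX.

Initial: DDLUUU -> [(0, 0), (0, -1), (0, -2), (-1, -2), (-1, -1), (-1, 0), (-1, 1)]
Fold 1: move[2]->D => DDDUUU INVALID (collision), skipped
Fold 2: move[4]->L => DDLULU VALID
Fold 3: move[1]->L => DLLULU VALID

Answer: XVV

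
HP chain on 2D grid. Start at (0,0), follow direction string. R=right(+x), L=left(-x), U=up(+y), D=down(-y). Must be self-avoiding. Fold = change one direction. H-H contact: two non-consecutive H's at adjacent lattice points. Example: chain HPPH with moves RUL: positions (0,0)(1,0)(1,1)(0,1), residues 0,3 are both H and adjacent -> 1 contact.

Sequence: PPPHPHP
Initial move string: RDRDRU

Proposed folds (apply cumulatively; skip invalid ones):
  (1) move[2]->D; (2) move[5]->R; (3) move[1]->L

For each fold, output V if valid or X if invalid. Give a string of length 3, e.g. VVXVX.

Answer: VVX

Derivation:
Initial: RDRDRU -> [(0, 0), (1, 0), (1, -1), (2, -1), (2, -2), (3, -2), (3, -1)]
Fold 1: move[2]->D => RDDDRU VALID
Fold 2: move[5]->R => RDDDRR VALID
Fold 3: move[1]->L => RLDDRR INVALID (collision), skipped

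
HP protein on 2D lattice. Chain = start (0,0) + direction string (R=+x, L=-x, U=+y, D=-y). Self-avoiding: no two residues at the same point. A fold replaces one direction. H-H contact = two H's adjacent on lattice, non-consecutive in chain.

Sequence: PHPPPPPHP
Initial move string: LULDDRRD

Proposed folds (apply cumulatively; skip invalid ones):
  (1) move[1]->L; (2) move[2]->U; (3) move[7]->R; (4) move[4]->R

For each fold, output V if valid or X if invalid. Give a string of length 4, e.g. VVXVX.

Initial: LULDDRRD -> [(0, 0), (-1, 0), (-1, 1), (-2, 1), (-2, 0), (-2, -1), (-1, -1), (0, -1), (0, -2)]
Fold 1: move[1]->L => LLLDDRRD VALID
Fold 2: move[2]->U => LLUDDRRD INVALID (collision), skipped
Fold 3: move[7]->R => LLLDDRRR VALID
Fold 4: move[4]->R => LLLDRRRR VALID

Answer: VXVV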